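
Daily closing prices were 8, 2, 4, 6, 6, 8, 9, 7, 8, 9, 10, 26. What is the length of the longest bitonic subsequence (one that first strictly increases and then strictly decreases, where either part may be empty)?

inc[i] = longest strictly increasing subsequence ending at i; dec[i] = longest strictly decreasing subsequence starting at i:
i:      1  2  3  4  5  6  7  8  9 10 11 12
a[i]:   8  2  4  6  6  8  9  7  8  9 10 26
inc:    1  1  2  3  3  4  5  4  5  6  7  8
dec:    2  1  1  1  1  2  2  1  1  1  1  1
Best peak at i=12 (value 26): inc=8, dec=1, length 8+1−1 = 8.

8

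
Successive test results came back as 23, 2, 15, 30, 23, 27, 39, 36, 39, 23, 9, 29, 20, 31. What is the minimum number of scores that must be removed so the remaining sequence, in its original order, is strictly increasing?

Fewest deletions = n − (longest strictly increasing subsequence).
i:      1  2  3  4  5  6  7  8  9 10 11 12 13 14
a[i]:  23  2 15 30 23 27 39 36 39 23  9 29 20 31
dp:     1  1  2  3  3  4  5  5  6  3  2  5  3  6
max dp = 6, so deletions = 14 − 6 = 8.

8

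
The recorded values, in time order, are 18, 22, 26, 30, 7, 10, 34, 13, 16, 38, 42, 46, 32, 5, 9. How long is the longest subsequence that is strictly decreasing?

3

Let dp[i] be the longest strictly decreasing subsequence ending at i:
i:      1  2  3  4  5  6  7  8  9 10 11 12 13 14 15
a[i]:  18 22 26 30  7 10 34 13 16 38 42 46 32  5  9
dp:     1  1  1  1  2  2  1  2  2  1  1  1  2  3  3
Maximum is 3.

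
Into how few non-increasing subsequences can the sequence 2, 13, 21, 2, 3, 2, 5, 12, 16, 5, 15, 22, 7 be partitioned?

Place each on the leftmost legal pile:
2 → new pile 1 (tops now [2])
13 → new pile 2 (tops now [2, 13])
21 → new pile 3 (tops now [2, 13, 21])
2 → pile 1 (tops now [2, 13, 21])
3 → pile 2 (tops now [2, 3, 21])
2 → pile 1 (tops now [2, 3, 21])
5 → pile 3 (tops now [2, 3, 5])
12 → new pile 4 (tops now [2, 3, 5, 12])
16 → new pile 5 (tops now [2, 3, 5, 12, 16])
5 → pile 3 (tops now [2, 3, 5, 12, 16])
15 → pile 5 (tops now [2, 3, 5, 12, 15])
22 → new pile 6 (tops now [2, 3, 5, 12, 15, 22])
7 → pile 4 (tops now [2, 3, 5, 7, 15, 22])
Six piles.

6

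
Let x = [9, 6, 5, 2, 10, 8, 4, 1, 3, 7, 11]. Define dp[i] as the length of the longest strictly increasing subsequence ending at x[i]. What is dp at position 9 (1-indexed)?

2

dp[i] = 1 + max{dp[j] : j<i, x[j]<x[i]} (or 1 if no such j):
i:      1  2  3  4  5  6  7  8  9 10 11
x[i]:   9  6  5  2 10  8  4  1  3  7 11
dp:     1  1  1  1  2  2  2  1  2  3  4
At index 9 the value is 2.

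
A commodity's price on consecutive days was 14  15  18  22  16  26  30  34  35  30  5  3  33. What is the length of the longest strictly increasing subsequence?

8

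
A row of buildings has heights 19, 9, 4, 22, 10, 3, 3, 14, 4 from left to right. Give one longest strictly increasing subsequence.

9, 10, 14

Patience tails give the LIS length; then backtrack through the dp parents:
19 → extends → [19]
9 → replaces 19 → [9]
4 → replaces 9 → [4]
22 → extends → [4, 22]
10 → replaces 22 → [4, 10]
3 → replaces 4 → [3, 10]
3 → already a tail → [3, 10]
14 → extends → [3, 10, 14]
4 → replaces 10 → [3, 4, 14]
Length 3; one witness is 9, 10, 14.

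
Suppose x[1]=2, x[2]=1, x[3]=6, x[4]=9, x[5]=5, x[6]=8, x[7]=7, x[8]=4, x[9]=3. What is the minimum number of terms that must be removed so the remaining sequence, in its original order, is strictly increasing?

6

Fewest deletions = n − (longest strictly increasing subsequence).
i:     1 2 3 4 5 6 7 8 9
x[i]:  2 1 6 9 5 8 7 4 3
dp:    1 1 2 3 2 3 3 2 2
max dp = 3, so deletions = 9 − 3 = 6.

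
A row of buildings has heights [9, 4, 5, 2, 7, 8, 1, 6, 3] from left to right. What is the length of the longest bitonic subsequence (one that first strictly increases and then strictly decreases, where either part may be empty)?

inc[i] = longest strictly increasing subsequence ending at i; dec[i] = longest strictly decreasing subsequence starting at i:
i:     1 2 3 4 5 6 7 8 9
a[i]:  9 4 5 2 7 8 1 6 3
inc:   1 1 2 1 3 4 1 3 2
dec:   4 3 3 2 3 3 1 2 1
Best peak at i=6 (value 8): inc=4, dec=3, length 4+3−1 = 6.

6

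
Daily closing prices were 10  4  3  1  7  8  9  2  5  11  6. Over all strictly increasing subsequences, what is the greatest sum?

39

Let S[i] be the best sum of a strictly increasing subsequence ending at i:
i:      1  2  3  4  5  6  7  8  9 10 11
a[i]:  10  4  3  1  7  8  9  2  5 11  6
S:     10  4  3  1 11 19 28  3  9 39 15
Maximum is 39 (e.g. 4 + 7 + 8 + 9 + 11).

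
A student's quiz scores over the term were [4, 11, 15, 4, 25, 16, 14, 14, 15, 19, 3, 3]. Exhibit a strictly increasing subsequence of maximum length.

4, 11, 15, 16, 19

Patience tails give the LIS length; then backtrack through the dp parents:
4 → extends → [4]
11 → extends → [4, 11]
15 → extends → [4, 11, 15]
4 → already a tail → [4, 11, 15]
25 → extends → [4, 11, 15, 25]
16 → replaces 25 → [4, 11, 15, 16]
14 → replaces 15 → [4, 11, 14, 16]
14 → already a tail → [4, 11, 14, 16]
15 → replaces 16 → [4, 11, 14, 15]
19 → extends → [4, 11, 14, 15, 19]
3 → replaces 4 → [3, 11, 14, 15, 19]
3 → already a tail → [3, 11, 14, 15, 19]
Length 5; one witness is 4, 11, 15, 16, 19.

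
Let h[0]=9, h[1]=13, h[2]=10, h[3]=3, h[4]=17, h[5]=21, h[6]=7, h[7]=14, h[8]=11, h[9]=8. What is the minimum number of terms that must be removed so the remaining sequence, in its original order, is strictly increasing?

Fewest deletions = n − (longest strictly increasing subsequence).
Patience tails:
9 → extends → [9]
13 → extends → [9, 13]
10 → replaces 13 → [9, 10]
3 → replaces 9 → [3, 10]
17 → extends → [3, 10, 17]
21 → extends → [3, 10, 17, 21]
7 → replaces 10 → [3, 7, 17, 21]
14 → replaces 17 → [3, 7, 14, 21]
11 → replaces 14 → [3, 7, 11, 21]
8 → replaces 11 → [3, 7, 8, 21]
Longest strictly increasing subsequence has length 4, so deletions = 10 − 4 = 6.

6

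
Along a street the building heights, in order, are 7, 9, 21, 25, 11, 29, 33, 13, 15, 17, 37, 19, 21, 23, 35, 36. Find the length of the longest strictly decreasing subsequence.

2

Negate each value so 'decreasing' becomes 'increasing', then run patience tails on the negated sequence:
-7 → extends → [-7]
-9 → replaces -7 → [-9]
-21 → replaces -9 → [-21]
-25 → replaces -21 → [-25]
-11 → extends → [-25, -11]
-29 → replaces -25 → [-29, -11]
-33 → replaces -29 → [-33, -11]
-13 → replaces -11 → [-33, -13]
-15 → replaces -13 → [-33, -15]
-17 → replaces -15 → [-33, -17]
-37 → replaces -33 → [-37, -17]
-19 → replaces -17 → [-37, -19]
-21 → replaces -19 → [-37, -21]
-23 → replaces -21 → [-37, -23]
-35 → replaces -23 → [-37, -35]
-36 → replaces -35 → [-37, -36]
Two tails, so the longest strictly decreasing subsequence of the original has length 2.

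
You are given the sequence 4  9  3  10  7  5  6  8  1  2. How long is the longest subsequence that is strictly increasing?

4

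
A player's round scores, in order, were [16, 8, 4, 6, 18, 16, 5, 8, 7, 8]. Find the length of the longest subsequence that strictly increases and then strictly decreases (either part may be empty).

inc[i] = longest strictly increasing subsequence ending at i; dec[i] = longest strictly decreasing subsequence starting at i:
i:      1  2  3  4  5  6  7  8  9 10
a[i]:  16  8  4  6 18 16  5  8  7  8
inc:    1  1  1  2  3  3  2  3  3  4
dec:    4  3  1  2  4  3  1  2  1  1
Best peak at i=5 (value 18): inc=3, dec=4, length 3+4−1 = 6.

6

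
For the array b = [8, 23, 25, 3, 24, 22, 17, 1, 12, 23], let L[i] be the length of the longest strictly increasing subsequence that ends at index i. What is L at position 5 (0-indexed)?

2

dp[i] = 1 + max{dp[j] : j<i, b[j]<b[i]} (or 1 if no such j):
i:      0  1  2  3  4  5  6  7  8  9
b[i]:   8 23 25  3 24 22 17  1 12 23
dp:     1  2  3  1  3  2  2  1  2  3
At index 5 the value is 2.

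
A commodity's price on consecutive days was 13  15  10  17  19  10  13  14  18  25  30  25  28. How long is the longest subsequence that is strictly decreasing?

2

Let dp[i] be the longest strictly decreasing subsequence ending at i:
i:      1  2  3  4  5  6  7  8  9 10 11 12 13
a[i]:  13 15 10 17 19 10 13 14 18 25 30 25 28
dp:     1  1  2  1  1  2  2  2  2  1  1  2  2
Maximum is 2.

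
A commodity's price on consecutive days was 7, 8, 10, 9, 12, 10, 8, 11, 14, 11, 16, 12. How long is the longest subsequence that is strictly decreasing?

3

Negate each value so 'decreasing' becomes 'increasing', then run patience tails on the negated sequence:
-7 → extends → [-7]
-8 → replaces -7 → [-8]
-10 → replaces -8 → [-10]
-9 → extends → [-10, -9]
-12 → replaces -10 → [-12, -9]
-10 → replaces -9 → [-12, -10]
-8 → extends → [-12, -10, -8]
-11 → replaces -10 → [-12, -11, -8]
-14 → replaces -12 → [-14, -11, -8]
-11 → already a tail → [-14, -11, -8]
-16 → replaces -14 → [-16, -11, -8]
-12 → replaces -11 → [-16, -12, -8]
Three tails, so the longest strictly decreasing subsequence of the original has length 3.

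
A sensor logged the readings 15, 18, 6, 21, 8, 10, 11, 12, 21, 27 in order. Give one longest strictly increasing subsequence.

Patience tails give the LIS length; then backtrack through the dp parents:
15 → extends → [15]
18 → extends → [15, 18]
6 → replaces 15 → [6, 18]
21 → extends → [6, 18, 21]
8 → replaces 18 → [6, 8, 21]
10 → replaces 21 → [6, 8, 10]
11 → extends → [6, 8, 10, 11]
12 → extends → [6, 8, 10, 11, 12]
21 → extends → [6, 8, 10, 11, 12, 21]
27 → extends → [6, 8, 10, 11, 12, 21, 27]
Length 7; one witness is 6, 8, 10, 11, 12, 21, 27.

6, 8, 10, 11, 12, 21, 27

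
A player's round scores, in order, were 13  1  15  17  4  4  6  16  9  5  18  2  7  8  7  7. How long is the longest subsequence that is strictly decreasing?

5

Negate each value so 'decreasing' becomes 'increasing', then run patience tails on the negated sequence:
-13 → extends → [-13]
-1 → extends → [-13, -1]
-15 → replaces -13 → [-15, -1]
-17 → replaces -15 → [-17, -1]
-4 → replaces -1 → [-17, -4]
-4 → already a tail → [-17, -4]
-6 → replaces -4 → [-17, -6]
-16 → replaces -6 → [-17, -16]
-9 → extends → [-17, -16, -9]
-5 → extends → [-17, -16, -9, -5]
-18 → replaces -17 → [-18, -16, -9, -5]
-2 → extends → [-18, -16, -9, -5, -2]
-7 → replaces -5 → [-18, -16, -9, -7, -2]
-8 → replaces -7 → [-18, -16, -9, -8, -2]
-7 → replaces -2 → [-18, -16, -9, -8, -7]
-7 → already a tail → [-18, -16, -9, -8, -7]
Five tails, so the longest strictly decreasing subsequence of the original has length 5.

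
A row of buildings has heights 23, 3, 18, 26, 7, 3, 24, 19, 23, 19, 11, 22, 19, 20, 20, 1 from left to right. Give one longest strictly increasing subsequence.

3, 7, 11, 19, 20

Patience tails give the LIS length; then backtrack through the dp parents:
23 → extends → [23]
3 → replaces 23 → [3]
18 → extends → [3, 18]
26 → extends → [3, 18, 26]
7 → replaces 18 → [3, 7, 26]
3 → already a tail → [3, 7, 26]
24 → replaces 26 → [3, 7, 24]
19 → replaces 24 → [3, 7, 19]
23 → extends → [3, 7, 19, 23]
19 → already a tail → [3, 7, 19, 23]
11 → replaces 19 → [3, 7, 11, 23]
22 → replaces 23 → [3, 7, 11, 22]
19 → replaces 22 → [3, 7, 11, 19]
20 → extends → [3, 7, 11, 19, 20]
20 → already a tail → [3, 7, 11, 19, 20]
1 → replaces 3 → [1, 7, 11, 19, 20]
Length 5; one witness is 3, 7, 11, 19, 20.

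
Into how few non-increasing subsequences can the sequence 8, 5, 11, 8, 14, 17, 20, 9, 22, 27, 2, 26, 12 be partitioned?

7

The minimum number of non-increasing subsequences covering a sequence equals the length of its longest strictly increasing subsequence.
LIS length is 7 (e.g. 8, 11, 14, 17, 20, 22, 27), so 7 piles are needed.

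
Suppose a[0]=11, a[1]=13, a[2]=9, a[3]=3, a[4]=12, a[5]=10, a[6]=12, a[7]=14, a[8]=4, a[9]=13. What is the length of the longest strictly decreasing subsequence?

4

Negate each value so 'decreasing' becomes 'increasing', then run patience tails on the negated sequence:
-11 → extends → [-11]
-13 → replaces -11 → [-13]
-9 → extends → [-13, -9]
-3 → extends → [-13, -9, -3]
-12 → replaces -9 → [-13, -12, -3]
-10 → replaces -3 → [-13, -12, -10]
-12 → already a tail → [-13, -12, -10]
-14 → replaces -13 → [-14, -12, -10]
-4 → extends → [-14, -12, -10, -4]
-13 → replaces -12 → [-14, -13, -10, -4]
Four tails, so the longest strictly decreasing subsequence of the original has length 4.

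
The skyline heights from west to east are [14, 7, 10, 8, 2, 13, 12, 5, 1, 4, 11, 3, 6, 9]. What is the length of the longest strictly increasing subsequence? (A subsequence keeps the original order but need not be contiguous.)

4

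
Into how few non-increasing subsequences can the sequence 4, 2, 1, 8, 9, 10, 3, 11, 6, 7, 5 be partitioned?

5

Place each on the leftmost legal pile:
4 → new pile 1 (tops now [4])
2 → pile 1 (tops now [2])
1 → pile 1 (tops now [1])
8 → new pile 2 (tops now [1, 8])
9 → new pile 3 (tops now [1, 8, 9])
10 → new pile 4 (tops now [1, 8, 9, 10])
3 → pile 2 (tops now [1, 3, 9, 10])
11 → new pile 5 (tops now [1, 3, 9, 10, 11])
6 → pile 3 (tops now [1, 3, 6, 10, 11])
7 → pile 4 (tops now [1, 3, 6, 7, 11])
5 → pile 3 (tops now [1, 3, 5, 7, 11])
Five piles.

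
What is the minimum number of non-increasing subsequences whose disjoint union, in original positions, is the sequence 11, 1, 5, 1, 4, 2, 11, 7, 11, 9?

Place each on the leftmost legal pile:
11 → new pile 1 (tops now [11])
1 → pile 1 (tops now [1])
5 → new pile 2 (tops now [1, 5])
1 → pile 1 (tops now [1, 5])
4 → pile 2 (tops now [1, 4])
2 → pile 2 (tops now [1, 2])
11 → new pile 3 (tops now [1, 2, 11])
7 → pile 3 (tops now [1, 2, 7])
11 → new pile 4 (tops now [1, 2, 7, 11])
9 → pile 4 (tops now [1, 2, 7, 9])
Four piles.

4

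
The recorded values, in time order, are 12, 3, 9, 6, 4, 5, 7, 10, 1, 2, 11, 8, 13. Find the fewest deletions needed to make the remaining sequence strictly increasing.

6

Fewest deletions = n − (longest strictly increasing subsequence).
i:      1  2  3  4  5  6  7  8  9 10 11 12 13
a[i]:  12  3  9  6  4  5  7 10  1  2 11  8 13
dp:     1  1  2  2  2  3  4  5  1  2  6  5  7
max dp = 7, so deletions = 13 − 7 = 6.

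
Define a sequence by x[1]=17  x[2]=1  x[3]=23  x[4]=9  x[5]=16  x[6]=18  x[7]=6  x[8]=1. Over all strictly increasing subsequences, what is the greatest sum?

Let S[i] be the best sum of a strictly increasing subsequence ending at i:
i:      1  2  3  4  5  6  7  8
x[i]:  17  1 23  9 16 18  6  1
S:     17  1 40 10 26 44  7  1
Maximum is 44 (e.g. 1 + 9 + 16 + 18).

44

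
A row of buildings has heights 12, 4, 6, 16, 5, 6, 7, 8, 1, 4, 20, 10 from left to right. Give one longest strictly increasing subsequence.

4, 5, 6, 7, 8, 20

Patience tails give the LIS length; then backtrack through the dp parents:
12 → extends → [12]
4 → replaces 12 → [4]
6 → extends → [4, 6]
16 → extends → [4, 6, 16]
5 → replaces 6 → [4, 5, 16]
6 → replaces 16 → [4, 5, 6]
7 → extends → [4, 5, 6, 7]
8 → extends → [4, 5, 6, 7, 8]
1 → replaces 4 → [1, 5, 6, 7, 8]
4 → replaces 5 → [1, 4, 6, 7, 8]
20 → extends → [1, 4, 6, 7, 8, 20]
10 → replaces 20 → [1, 4, 6, 7, 8, 10]
Length 6; one witness is 4, 5, 6, 7, 8, 20.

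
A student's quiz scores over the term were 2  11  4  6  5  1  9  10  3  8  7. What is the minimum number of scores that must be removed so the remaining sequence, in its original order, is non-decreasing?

Fewest deletions = n − (longest non-decreasing subsequence).
i:      1  2  3  4  5  6  7  8  9 10 11
a[i]:   2 11  4  6  5  1  9 10  3  8  7
dp:     1  2  2  3  3  1  4  5  2  4  4
max dp = 5, so deletions = 11 − 5 = 6.

6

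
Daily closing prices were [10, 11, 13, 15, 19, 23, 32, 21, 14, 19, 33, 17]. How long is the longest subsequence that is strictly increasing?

8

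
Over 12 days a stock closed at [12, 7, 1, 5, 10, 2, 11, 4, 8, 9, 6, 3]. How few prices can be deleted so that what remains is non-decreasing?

7

Fewest deletions = n − (longest non-decreasing subsequence).
i:      1  2  3  4  5  6  7  8  9 10 11 12
a[i]:  12  7  1  5 10  2 11  4  8  9  6  3
dp:     1  1  1  2  3  2  4  3  4  5  4  3
max dp = 5, so deletions = 12 − 5 = 7.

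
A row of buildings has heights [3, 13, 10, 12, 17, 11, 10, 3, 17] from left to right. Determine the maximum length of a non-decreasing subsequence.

5

Track the smallest tail for each achievable length (allowing ties):
3 → extends → [3]
13 → extends → [3, 13]
10 → replaces 13 → [3, 10]
12 → extends → [3, 10, 12]
17 → extends → [3, 10, 12, 17]
11 → replaces 12 → [3, 10, 11, 17]
10 → replaces 11 → [3, 10, 10, 17]
3 → replaces 10 → [3, 3, 10, 17]
17 → extends → [3, 3, 10, 17, 17]
Five tails, so the longest non-decreasing subsequence has length 5 (e.g. 3, 10, 12, 17, 17).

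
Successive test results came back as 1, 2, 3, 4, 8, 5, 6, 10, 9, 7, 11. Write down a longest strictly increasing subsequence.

Patience tails give the LIS length; then backtrack through the dp parents:
1 → extends → [1]
2 → extends → [1, 2]
3 → extends → [1, 2, 3]
4 → extends → [1, 2, 3, 4]
8 → extends → [1, 2, 3, 4, 8]
5 → replaces 8 → [1, 2, 3, 4, 5]
6 → extends → [1, 2, 3, 4, 5, 6]
10 → extends → [1, 2, 3, 4, 5, 6, 10]
9 → replaces 10 → [1, 2, 3, 4, 5, 6, 9]
7 → replaces 9 → [1, 2, 3, 4, 5, 6, 7]
11 → extends → [1, 2, 3, 4, 5, 6, 7, 11]
Length 8; one witness is 1, 2, 3, 4, 5, 6, 10, 11.

1, 2, 3, 4, 5, 6, 10, 11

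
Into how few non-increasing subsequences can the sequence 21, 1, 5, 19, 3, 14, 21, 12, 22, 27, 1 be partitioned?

6

Place each on the leftmost legal pile:
21 → new pile 1 (tops now [21])
1 → pile 1 (tops now [1])
5 → new pile 2 (tops now [1, 5])
19 → new pile 3 (tops now [1, 5, 19])
3 → pile 2 (tops now [1, 3, 19])
14 → pile 3 (tops now [1, 3, 14])
21 → new pile 4 (tops now [1, 3, 14, 21])
12 → pile 3 (tops now [1, 3, 12, 21])
22 → new pile 5 (tops now [1, 3, 12, 21, 22])
27 → new pile 6 (tops now [1, 3, 12, 21, 22, 27])
1 → pile 1 (tops now [1, 3, 12, 21, 22, 27])
Six piles.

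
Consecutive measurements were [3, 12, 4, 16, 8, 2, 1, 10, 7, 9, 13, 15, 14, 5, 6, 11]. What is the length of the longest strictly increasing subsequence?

6

Track the smallest tail for each achievable length (strict):
3 → extends → [3]
12 → extends → [3, 12]
4 → replaces 12 → [3, 4]
16 → extends → [3, 4, 16]
8 → replaces 16 → [3, 4, 8]
2 → replaces 3 → [2, 4, 8]
1 → replaces 2 → [1, 4, 8]
10 → extends → [1, 4, 8, 10]
7 → replaces 8 → [1, 4, 7, 10]
9 → replaces 10 → [1, 4, 7, 9]
13 → extends → [1, 4, 7, 9, 13]
15 → extends → [1, 4, 7, 9, 13, 15]
14 → replaces 15 → [1, 4, 7, 9, 13, 14]
5 → replaces 7 → [1, 4, 5, 9, 13, 14]
6 → replaces 9 → [1, 4, 5, 6, 13, 14]
11 → replaces 13 → [1, 4, 5, 6, 11, 14]
Six tails, so the longest strictly increasing subsequence has length 6 (e.g. 3, 4, 8, 10, 13, 15).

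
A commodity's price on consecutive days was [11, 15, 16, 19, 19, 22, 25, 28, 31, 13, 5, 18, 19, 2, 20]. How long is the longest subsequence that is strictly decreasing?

4

Negate each value so 'decreasing' becomes 'increasing', then run patience tails on the negated sequence:
-11 → extends → [-11]
-15 → replaces -11 → [-15]
-16 → replaces -15 → [-16]
-19 → replaces -16 → [-19]
-19 → already a tail → [-19]
-22 → replaces -19 → [-22]
-25 → replaces -22 → [-25]
-28 → replaces -25 → [-28]
-31 → replaces -28 → [-31]
-13 → extends → [-31, -13]
-5 → extends → [-31, -13, -5]
-18 → replaces -13 → [-31, -18, -5]
-19 → replaces -18 → [-31, -19, -5]
-2 → extends → [-31, -19, -5, -2]
-20 → replaces -19 → [-31, -20, -5, -2]
Four tails, so the longest strictly decreasing subsequence of the original has length 4.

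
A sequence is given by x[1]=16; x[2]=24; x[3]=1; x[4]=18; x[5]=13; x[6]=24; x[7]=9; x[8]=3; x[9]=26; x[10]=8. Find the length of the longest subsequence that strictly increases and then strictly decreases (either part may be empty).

6

inc[i] = longest strictly increasing subsequence ending at i; dec[i] = longest strictly decreasing subsequence starting at i:
i:      1  2  3  4  5  6  7  8  9 10
x[i]:  16 24  1 18 13 24  9  3 26  8
inc:    1  2  1  2  2  3  2  2  4  3
dec:    4  5  1  4  3  3  2  1  2  1
Best peak at i=2 (value 24): inc=2, dec=5, length 2+5−1 = 6.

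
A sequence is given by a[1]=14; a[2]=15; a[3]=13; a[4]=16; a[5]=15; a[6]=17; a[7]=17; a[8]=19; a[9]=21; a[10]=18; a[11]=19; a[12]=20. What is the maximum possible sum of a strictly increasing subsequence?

119

Let S[i] be the best sum of a strictly increasing subsequence ending at i:
i:       1   2   3   4   5   6   7   8   9  10  11  12
a[i]:   14  15  13  16  15  17  17  19  21  18  19  20
S:      14  29  13  45  29  62  62  81 102  80  99 119
Maximum is 119 (e.g. 14 + 15 + 16 + 17 + 18 + 19 + 20).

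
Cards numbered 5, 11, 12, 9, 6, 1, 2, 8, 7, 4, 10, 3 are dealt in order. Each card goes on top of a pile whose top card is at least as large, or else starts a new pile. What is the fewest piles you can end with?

The minimum number of non-increasing subsequences covering a sequence equals the length of its longest strictly increasing subsequence.
LIS length is 4 (e.g. 5, 6, 8, 10), so 4 piles are needed.

4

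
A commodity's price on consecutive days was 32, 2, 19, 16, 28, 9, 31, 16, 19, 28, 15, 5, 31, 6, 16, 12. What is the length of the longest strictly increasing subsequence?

Let dp[i] be the length of the longest such subsequence ending at index i:
i:      1  2  3  4  5  6  7  8  9 10 11 12 13 14 15 16
a[i]:  32  2 19 16 28  9 31 16 19 28 15  5 31  6 16 12
dp:     1  1  2  2  3  2  4  3  4  5  3  2  6  3  4  4
Maximum dp value is 6.

6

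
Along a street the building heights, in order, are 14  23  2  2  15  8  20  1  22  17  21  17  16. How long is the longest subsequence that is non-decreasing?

Track the smallest tail for each achievable length (allowing ties):
14 → extends → [14]
23 → extends → [14, 23]
2 → replaces 14 → [2, 23]
2 → replaces 23 → [2, 2]
15 → extends → [2, 2, 15]
8 → replaces 15 → [2, 2, 8]
20 → extends → [2, 2, 8, 20]
1 → replaces 2 → [1, 2, 8, 20]
22 → extends → [1, 2, 8, 20, 22]
17 → replaces 20 → [1, 2, 8, 17, 22]
21 → replaces 22 → [1, 2, 8, 17, 21]
17 → replaces 21 → [1, 2, 8, 17, 17]
16 → replaces 17 → [1, 2, 8, 16, 17]
Five tails, so the longest non-decreasing subsequence has length 5 (e.g. 2, 2, 15, 20, 22).

5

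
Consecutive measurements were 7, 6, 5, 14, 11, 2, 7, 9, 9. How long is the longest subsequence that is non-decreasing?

4

Track the smallest tail for each achievable length (allowing ties):
7 → extends → [7]
6 → replaces 7 → [6]
5 → replaces 6 → [5]
14 → extends → [5, 14]
11 → replaces 14 → [5, 11]
2 → replaces 5 → [2, 11]
7 → replaces 11 → [2, 7]
9 → extends → [2, 7, 9]
9 → extends → [2, 7, 9, 9]
Four tails, so the longest non-decreasing subsequence has length 4 (e.g. 7, 7, 9, 9).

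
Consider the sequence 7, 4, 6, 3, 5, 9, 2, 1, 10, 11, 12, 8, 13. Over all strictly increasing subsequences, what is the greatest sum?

65

Let S[i] be the best sum of a strictly increasing subsequence ending at i:
i:      1  2  3  4  5  6  7  8  9 10 11 12 13
a[i]:   7  4  6  3  5  9  2  1 10 11 12  8 13
S:      7  4 10  3  9 19  2  1 29 40 52 18 65
Maximum is 65 (e.g. 4 + 6 + 9 + 10 + 11 + 12 + 13).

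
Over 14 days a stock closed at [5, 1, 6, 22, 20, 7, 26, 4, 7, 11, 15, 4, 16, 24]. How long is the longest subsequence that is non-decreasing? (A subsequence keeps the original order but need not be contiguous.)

8

Let dp[i] be the length of the longest such subsequence ending at index i:
i:      1  2  3  4  5  6  7  8  9 10 11 12 13 14
a[i]:   5  1  6 22 20  7 26  4  7 11 15  4 16 24
dp:     1  1  2  3  3  3  4  2  4  5  6  3  7  8
Maximum dp value is 8.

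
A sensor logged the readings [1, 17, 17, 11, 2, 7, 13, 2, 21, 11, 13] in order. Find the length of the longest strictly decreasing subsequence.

Negate each value so 'decreasing' becomes 'increasing', then run patience tails on the negated sequence:
-1 → extends → [-1]
-17 → replaces -1 → [-17]
-17 → already a tail → [-17]
-11 → extends → [-17, -11]
-2 → extends → [-17, -11, -2]
-7 → replaces -2 → [-17, -11, -7]
-13 → replaces -11 → [-17, -13, -7]
-2 → extends → [-17, -13, -7, -2]
-21 → replaces -17 → [-21, -13, -7, -2]
-11 → replaces -7 → [-21, -13, -11, -2]
-13 → already a tail → [-21, -13, -11, -2]
Four tails, so the longest strictly decreasing subsequence of the original has length 4.

4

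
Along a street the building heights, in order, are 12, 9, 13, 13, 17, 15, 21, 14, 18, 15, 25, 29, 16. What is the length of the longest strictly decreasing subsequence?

3

Let dp[i] be the longest strictly decreasing subsequence ending at i:
i:      1  2  3  4  5  6  7  8  9 10 11 12 13
a[i]:  12  9 13 13 17 15 21 14 18 15 25 29 16
dp:     1  2  1  1  1  2  1  3  2  3  1  1  3
Maximum is 3.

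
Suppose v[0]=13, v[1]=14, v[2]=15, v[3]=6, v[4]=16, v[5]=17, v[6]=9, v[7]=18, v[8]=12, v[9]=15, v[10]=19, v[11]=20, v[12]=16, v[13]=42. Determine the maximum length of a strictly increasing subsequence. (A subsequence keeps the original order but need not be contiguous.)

Track the smallest tail for each achievable length (strict):
13 → extends → [13]
14 → extends → [13, 14]
15 → extends → [13, 14, 15]
6 → replaces 13 → [6, 14, 15]
16 → extends → [6, 14, 15, 16]
17 → extends → [6, 14, 15, 16, 17]
9 → replaces 14 → [6, 9, 15, 16, 17]
18 → extends → [6, 9, 15, 16, 17, 18]
12 → replaces 15 → [6, 9, 12, 16, 17, 18]
15 → replaces 16 → [6, 9, 12, 15, 17, 18]
19 → extends → [6, 9, 12, 15, 17, 18, 19]
20 → extends → [6, 9, 12, 15, 17, 18, 19, 20]
16 → replaces 17 → [6, 9, 12, 15, 16, 18, 19, 20]
42 → extends → [6, 9, 12, 15, 16, 18, 19, 20, 42]
Nine tails, so the longest strictly increasing subsequence has length 9 (e.g. 13, 14, 15, 16, 17, 18, 19, 20, 42).

9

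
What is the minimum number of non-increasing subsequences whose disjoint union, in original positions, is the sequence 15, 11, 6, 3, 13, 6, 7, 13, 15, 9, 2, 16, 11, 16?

Place each on the leftmost legal pile:
15 → new pile 1 (tops now [15])
11 → pile 1 (tops now [11])
6 → pile 1 (tops now [6])
3 → pile 1 (tops now [3])
13 → new pile 2 (tops now [3, 13])
6 → pile 2 (tops now [3, 6])
7 → new pile 3 (tops now [3, 6, 7])
13 → new pile 4 (tops now [3, 6, 7, 13])
15 → new pile 5 (tops now [3, 6, 7, 13, 15])
9 → pile 4 (tops now [3, 6, 7, 9, 15])
2 → pile 1 (tops now [2, 6, 7, 9, 15])
16 → new pile 6 (tops now [2, 6, 7, 9, 15, 16])
11 → pile 5 (tops now [2, 6, 7, 9, 11, 16])
16 → pile 6 (tops now [2, 6, 7, 9, 11, 16])
Six piles.

6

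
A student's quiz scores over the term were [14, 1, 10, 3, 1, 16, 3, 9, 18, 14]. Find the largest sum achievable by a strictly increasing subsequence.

48

Let S[i] be the best sum of a strictly increasing subsequence ending at i:
i:      1  2  3  4  5  6  7  8  9 10
a[i]:  14  1 10  3  1 16  3  9 18 14
S:     14  1 11  4  1 30  4 13 48 27
Maximum is 48 (e.g. 14 + 16 + 18).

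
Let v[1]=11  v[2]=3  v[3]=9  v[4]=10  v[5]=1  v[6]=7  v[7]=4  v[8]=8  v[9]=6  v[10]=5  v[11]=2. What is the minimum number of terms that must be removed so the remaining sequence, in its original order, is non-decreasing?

8

Fewest deletions = n − (longest non-decreasing subsequence).
Patience tails:
11 → extends → [11]
3 → replaces 11 → [3]
9 → extends → [3, 9]
10 → extends → [3, 9, 10]
1 → replaces 3 → [1, 9, 10]
7 → replaces 9 → [1, 7, 10]
4 → replaces 7 → [1, 4, 10]
8 → replaces 10 → [1, 4, 8]
6 → replaces 8 → [1, 4, 6]
5 → replaces 6 → [1, 4, 5]
2 → replaces 4 → [1, 2, 5]
Longest non-decreasing subsequence has length 3, so deletions = 11 − 3 = 8.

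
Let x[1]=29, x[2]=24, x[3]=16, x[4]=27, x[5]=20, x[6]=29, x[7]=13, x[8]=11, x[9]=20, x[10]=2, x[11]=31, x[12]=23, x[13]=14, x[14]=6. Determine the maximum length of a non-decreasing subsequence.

4

Let dp[i] be the length of the longest such subsequence ending at index i:
i:      1  2  3  4  5  6  7  8  9 10 11 12 13 14
x[i]:  29 24 16 27 20 29 13 11 20  2 31 23 14  6
dp:     1  1  1  2  2  3  1  1  3  1  4  4  2  2
Maximum dp value is 4.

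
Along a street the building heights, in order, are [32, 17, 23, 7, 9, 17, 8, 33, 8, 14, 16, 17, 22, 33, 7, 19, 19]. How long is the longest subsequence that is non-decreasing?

8

Track the smallest tail for each achievable length (allowing ties):
32 → extends → [32]
17 → replaces 32 → [17]
23 → extends → [17, 23]
7 → replaces 17 → [7, 23]
9 → replaces 23 → [7, 9]
17 → extends → [7, 9, 17]
8 → replaces 9 → [7, 8, 17]
33 → extends → [7, 8, 17, 33]
8 → replaces 17 → [7, 8, 8, 33]
14 → replaces 33 → [7, 8, 8, 14]
16 → extends → [7, 8, 8, 14, 16]
17 → extends → [7, 8, 8, 14, 16, 17]
22 → extends → [7, 8, 8, 14, 16, 17, 22]
33 → extends → [7, 8, 8, 14, 16, 17, 22, 33]
7 → replaces 8 → [7, 7, 8, 14, 16, 17, 22, 33]
19 → replaces 22 → [7, 7, 8, 14, 16, 17, 19, 33]
19 → replaces 33 → [7, 7, 8, 14, 16, 17, 19, 19]
Eight tails, so the longest non-decreasing subsequence has length 8 (e.g. 7, 8, 8, 14, 16, 17, 22, 33).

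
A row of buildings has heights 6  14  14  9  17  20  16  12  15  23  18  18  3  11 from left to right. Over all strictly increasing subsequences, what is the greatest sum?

80

Let S[i] be the best sum of a strictly increasing subsequence ending at i:
i:      1  2  3  4  5  6  7  8  9 10 11 12 13 14
a[i]:   6 14 14  9 17 20 16 12 15 23 18 18  3 11
S:      6 20 20 15 37 57 36 27 42 80 60 60  3 26
Maximum is 80 (e.g. 6 + 14 + 17 + 20 + 23).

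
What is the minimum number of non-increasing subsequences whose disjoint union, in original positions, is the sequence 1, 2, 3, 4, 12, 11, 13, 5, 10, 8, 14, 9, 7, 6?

Place each on the leftmost legal pile:
1 → new pile 1 (tops now [1])
2 → new pile 2 (tops now [1, 2])
3 → new pile 3 (tops now [1, 2, 3])
4 → new pile 4 (tops now [1, 2, 3, 4])
12 → new pile 5 (tops now [1, 2, 3, 4, 12])
11 → pile 5 (tops now [1, 2, 3, 4, 11])
13 → new pile 6 (tops now [1, 2, 3, 4, 11, 13])
5 → pile 5 (tops now [1, 2, 3, 4, 5, 13])
10 → pile 6 (tops now [1, 2, 3, 4, 5, 10])
8 → pile 6 (tops now [1, 2, 3, 4, 5, 8])
14 → new pile 7 (tops now [1, 2, 3, 4, 5, 8, 14])
9 → pile 7 (tops now [1, 2, 3, 4, 5, 8, 9])
7 → pile 6 (tops now [1, 2, 3, 4, 5, 7, 9])
6 → pile 6 (tops now [1, 2, 3, 4, 5, 6, 9])
Seven piles.

7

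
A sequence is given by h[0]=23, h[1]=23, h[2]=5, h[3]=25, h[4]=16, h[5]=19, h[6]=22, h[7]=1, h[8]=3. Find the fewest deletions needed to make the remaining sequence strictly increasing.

5

Fewest deletions = n − (longest strictly increasing subsequence).
i:      0  1  2  3  4  5  6  7  8
h[i]:  23 23  5 25 16 19 22  1  3
dp:     1  1  1  2  2  3  4  1  2
max dp = 4, so deletions = 9 − 4 = 5.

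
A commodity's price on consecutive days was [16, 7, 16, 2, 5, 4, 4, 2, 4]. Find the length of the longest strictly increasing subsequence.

Track the smallest tail for each achievable length (strict):
16 → extends → [16]
7 → replaces 16 → [7]
16 → extends → [7, 16]
2 → replaces 7 → [2, 16]
5 → replaces 16 → [2, 5]
4 → replaces 5 → [2, 4]
4 → already a tail → [2, 4]
2 → already a tail → [2, 4]
4 → already a tail → [2, 4]
Two tails, so the longest strictly increasing subsequence has length 2 (e.g. 7, 16).

2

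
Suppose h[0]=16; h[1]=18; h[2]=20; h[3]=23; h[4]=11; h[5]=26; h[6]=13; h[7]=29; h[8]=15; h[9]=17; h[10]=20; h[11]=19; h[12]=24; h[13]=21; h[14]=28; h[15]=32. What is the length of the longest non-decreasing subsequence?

8

Let dp[i] be the length of the longest such subsequence ending at index i:
i:      0  1  2  3  4  5  6  7  8  9 10 11 12 13 14 15
h[i]:  16 18 20 23 11 26 13 29 15 17 20 19 24 21 28 32
dp:     1  2  3  4  1  5  2  6  3  4  5  5  6  6  7  8
Maximum dp value is 8.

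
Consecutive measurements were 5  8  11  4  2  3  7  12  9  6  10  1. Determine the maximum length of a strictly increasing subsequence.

5

Track the smallest tail for each achievable length (strict):
5 → extends → [5]
8 → extends → [5, 8]
11 → extends → [5, 8, 11]
4 → replaces 5 → [4, 8, 11]
2 → replaces 4 → [2, 8, 11]
3 → replaces 8 → [2, 3, 11]
7 → replaces 11 → [2, 3, 7]
12 → extends → [2, 3, 7, 12]
9 → replaces 12 → [2, 3, 7, 9]
6 → replaces 7 → [2, 3, 6, 9]
10 → extends → [2, 3, 6, 9, 10]
1 → replaces 2 → [1, 3, 6, 9, 10]
Five tails, so the longest strictly increasing subsequence has length 5 (e.g. 2, 3, 7, 9, 10).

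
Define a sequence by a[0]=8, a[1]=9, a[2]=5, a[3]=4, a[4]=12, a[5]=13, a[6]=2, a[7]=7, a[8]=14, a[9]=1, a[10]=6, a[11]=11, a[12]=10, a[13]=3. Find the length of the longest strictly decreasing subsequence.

5

Let dp[i] be the longest strictly decreasing subsequence ending at i:
i:      0  1  2  3  4  5  6  7  8  9 10 11 12 13
a[i]:   8  9  5  4 12 13  2  7 14  1  6 11 10  3
dp:     1  1  2  3  1  1  4  2  1  5  3  2  3  4
Maximum is 5.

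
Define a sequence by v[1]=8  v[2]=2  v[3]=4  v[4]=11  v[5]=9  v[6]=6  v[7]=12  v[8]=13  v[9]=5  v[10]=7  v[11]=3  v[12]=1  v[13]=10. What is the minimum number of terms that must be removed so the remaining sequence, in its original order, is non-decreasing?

Fewest deletions = n − (longest non-decreasing subsequence).
Patience tails:
8 → extends → [8]
2 → replaces 8 → [2]
4 → extends → [2, 4]
11 → extends → [2, 4, 11]
9 → replaces 11 → [2, 4, 9]
6 → replaces 9 → [2, 4, 6]
12 → extends → [2, 4, 6, 12]
13 → extends → [2, 4, 6, 12, 13]
5 → replaces 6 → [2, 4, 5, 12, 13]
7 → replaces 12 → [2, 4, 5, 7, 13]
3 → replaces 4 → [2, 3, 5, 7, 13]
1 → replaces 2 → [1, 3, 5, 7, 13]
10 → replaces 13 → [1, 3, 5, 7, 10]
Longest non-decreasing subsequence has length 5, so deletions = 13 − 5 = 8.

8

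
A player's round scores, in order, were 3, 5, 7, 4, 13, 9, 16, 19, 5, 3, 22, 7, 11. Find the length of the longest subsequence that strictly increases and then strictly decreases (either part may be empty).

inc[i] = longest strictly increasing subsequence ending at i; dec[i] = longest strictly decreasing subsequence starting at i:
i:      1  2  3  4  5  6  7  8  9 10 11 12 13
a[i]:   3  5  7  4 13  9 16 19  5  3 22  7 11
inc:    1  2  3  2  4  4  5  6  3  1  7  4  5
dec:    1  3  3  2  4  3  3  3  2  1  2  1  1
Best peak at i=8 (value 19): inc=6, dec=3, length 6+3−1 = 8.

8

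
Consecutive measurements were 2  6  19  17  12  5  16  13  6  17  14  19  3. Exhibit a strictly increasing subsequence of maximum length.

2, 6, 12, 16, 17, 19

Patience tails give the LIS length; then backtrack through the dp parents:
2 → extends → [2]
6 → extends → [2, 6]
19 → extends → [2, 6, 19]
17 → replaces 19 → [2, 6, 17]
12 → replaces 17 → [2, 6, 12]
5 → replaces 6 → [2, 5, 12]
16 → extends → [2, 5, 12, 16]
13 → replaces 16 → [2, 5, 12, 13]
6 → replaces 12 → [2, 5, 6, 13]
17 → extends → [2, 5, 6, 13, 17]
14 → replaces 17 → [2, 5, 6, 13, 14]
19 → extends → [2, 5, 6, 13, 14, 19]
3 → replaces 5 → [2, 3, 6, 13, 14, 19]
Length 6; one witness is 2, 6, 12, 16, 17, 19.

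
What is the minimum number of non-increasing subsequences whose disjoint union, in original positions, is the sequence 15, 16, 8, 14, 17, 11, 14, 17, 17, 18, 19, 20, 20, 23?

Place each on the leftmost legal pile:
15 → new pile 1 (tops now [15])
16 → new pile 2 (tops now [15, 16])
8 → pile 1 (tops now [8, 16])
14 → pile 2 (tops now [8, 14])
17 → new pile 3 (tops now [8, 14, 17])
11 → pile 2 (tops now [8, 11, 17])
14 → pile 3 (tops now [8, 11, 14])
17 → new pile 4 (tops now [8, 11, 14, 17])
17 → pile 4 (tops now [8, 11, 14, 17])
18 → new pile 5 (tops now [8, 11, 14, 17, 18])
19 → new pile 6 (tops now [8, 11, 14, 17, 18, 19])
20 → new pile 7 (tops now [8, 11, 14, 17, 18, 19, 20])
20 → pile 7 (tops now [8, 11, 14, 17, 18, 19, 20])
23 → new pile 8 (tops now [8, 11, 14, 17, 18, 19, 20, 23])
Eight piles.

8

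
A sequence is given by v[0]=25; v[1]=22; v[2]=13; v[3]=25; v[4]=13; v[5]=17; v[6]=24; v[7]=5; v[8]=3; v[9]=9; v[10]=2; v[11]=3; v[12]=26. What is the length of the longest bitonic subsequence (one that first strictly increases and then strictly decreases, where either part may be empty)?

6

inc[i] = longest strictly increasing subsequence ending at i; dec[i] = longest strictly decreasing subsequence starting at i:
i:      0  1  2  3  4  5  6  7  8  9 10 11 12
v[i]:  25 22 13 25 13 17 24  5  3  9  2  3 26
inc:    1  1  1  2  1  2  3  1  1  2  1  2  4
dec:    6  5  4  5  4  4  4  3  2  2  1  1  1
Best peak at i=0 (value 25): inc=1, dec=6, length 1+6−1 = 6.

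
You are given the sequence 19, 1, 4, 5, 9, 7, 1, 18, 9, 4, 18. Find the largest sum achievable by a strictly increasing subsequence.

44

Let S[i] be the best sum of a strictly increasing subsequence ending at i:
i:      1  2  3  4  5  6  7  8  9 10 11
a[i]:  19  1  4  5  9  7  1 18  9  4 18
S:     19  1  5 10 19 17  1 37 26  5 44
Maximum is 44 (e.g. 1 + 4 + 5 + 7 + 9 + 18).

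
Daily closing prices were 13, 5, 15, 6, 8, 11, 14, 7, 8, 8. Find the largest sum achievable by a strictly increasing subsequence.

44

Let S[i] be the best sum of a strictly increasing subsequence ending at i:
i:      1  2  3  4  5  6  7  8  9 10
a[i]:  13  5 15  6  8 11 14  7  8  8
S:     13  5 28 11 19 30 44 18 26 26
Maximum is 44 (e.g. 5 + 6 + 8 + 11 + 14).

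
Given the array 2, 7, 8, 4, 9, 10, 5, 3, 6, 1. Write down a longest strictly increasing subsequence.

Patience tails give the LIS length; then backtrack through the dp parents:
2 → extends → [2]
7 → extends → [2, 7]
8 → extends → [2, 7, 8]
4 → replaces 7 → [2, 4, 8]
9 → extends → [2, 4, 8, 9]
10 → extends → [2, 4, 8, 9, 10]
5 → replaces 8 → [2, 4, 5, 9, 10]
3 → replaces 4 → [2, 3, 5, 9, 10]
6 → replaces 9 → [2, 3, 5, 6, 10]
1 → replaces 2 → [1, 3, 5, 6, 10]
Length 5; one witness is 2, 7, 8, 9, 10.

2, 7, 8, 9, 10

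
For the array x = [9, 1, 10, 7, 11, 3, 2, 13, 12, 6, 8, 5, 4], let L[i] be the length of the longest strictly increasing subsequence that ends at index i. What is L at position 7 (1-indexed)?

2

dp[i] = 1 + max{dp[j] : j<i, x[j]<x[i]} (or 1 if no such j):
i:      1  2  3  4  5  6  7  8  9 10 11 12 13
x[i]:   9  1 10  7 11  3  2 13 12  6  8  5  4
dp:     1  1  2  2  3  2  2  4  4  3  4  3  3
At index 7 the value is 2.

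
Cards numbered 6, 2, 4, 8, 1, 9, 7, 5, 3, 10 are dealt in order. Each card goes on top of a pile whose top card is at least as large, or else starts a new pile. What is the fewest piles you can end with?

5

The minimum number of non-increasing subsequences covering a sequence equals the length of its longest strictly increasing subsequence.
LIS length is 5 (e.g. 2, 4, 8, 9, 10), so 5 piles are needed.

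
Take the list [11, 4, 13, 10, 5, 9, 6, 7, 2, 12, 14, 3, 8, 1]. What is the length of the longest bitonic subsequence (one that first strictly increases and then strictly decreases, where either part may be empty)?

inc[i] = longest strictly increasing subsequence ending at i; dec[i] = longest strictly decreasing subsequence starting at i:
i:      1  2  3  4  5  6  7  8  9 10 11 12 13 14
a[i]:  11  4 13 10  5  9  6  7  2 12 14  3  8  1
inc:    1  1  2  2  2  3  3  4  1  5  6  2  5  1
dec:    6  3  6  5  3  4  3  3  2  3  3  2  2  1
Best peak at i=11 (value 14): inc=6, dec=3, length 6+3−1 = 8.

8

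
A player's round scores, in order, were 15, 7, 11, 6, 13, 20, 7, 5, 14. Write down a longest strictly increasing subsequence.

7, 11, 13, 20

Patience tails give the LIS length; then backtrack through the dp parents:
15 → extends → [15]
7 → replaces 15 → [7]
11 → extends → [7, 11]
6 → replaces 7 → [6, 11]
13 → extends → [6, 11, 13]
20 → extends → [6, 11, 13, 20]
7 → replaces 11 → [6, 7, 13, 20]
5 → replaces 6 → [5, 7, 13, 20]
14 → replaces 20 → [5, 7, 13, 14]
Length 4; one witness is 7, 11, 13, 20.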